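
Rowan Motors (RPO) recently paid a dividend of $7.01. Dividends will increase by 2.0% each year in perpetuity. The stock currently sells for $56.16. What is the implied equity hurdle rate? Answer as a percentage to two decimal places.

14.73%

Rearranging the constant-growth DDM: r = D₁/P₀ + g.
D₁ = 7.01 × (1 + 0.02) = 7.1502.
r = 7.1502 / 56.16 + 0.02 = 0.12732 + 0.02 = 0.14732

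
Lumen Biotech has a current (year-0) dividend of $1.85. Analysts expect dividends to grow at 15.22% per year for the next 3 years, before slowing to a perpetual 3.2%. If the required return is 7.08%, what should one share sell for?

$67.74

Two-stage DDM. Project D₁…D_3 at 0.1522, terminal growth 0.032, discount at r = 0.0708.
D_1 = 2.1316
D_2 = 2.4560
D_3 = 2.8298
Terminal value at t=3: TV = D_4/(r−g) = 2.9204/(0.0708−0.032) = 75.2668
P₀ = 2.1316/(1+0.0708)^1 + 2.4560/(1+0.0708)^2 + 2.8298/(1+0.0708)^3 + 75.2668/(1+0.0708)^3 = 67.7399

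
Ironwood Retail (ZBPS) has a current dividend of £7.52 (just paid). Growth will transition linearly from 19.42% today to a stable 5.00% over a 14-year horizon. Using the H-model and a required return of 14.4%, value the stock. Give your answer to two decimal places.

H-model: P₀ = D₀[(1+g_L) + H(g_S−g_L)]/(r−g_L), with H = 14/2 = 7.
P₀ = 7.52 × [(1+0.05) + 7×(0.1942−0.05)] / (0.144−0.05)
   = 7.52 × 2.0594 / 0.094 = 164.7520

£164.75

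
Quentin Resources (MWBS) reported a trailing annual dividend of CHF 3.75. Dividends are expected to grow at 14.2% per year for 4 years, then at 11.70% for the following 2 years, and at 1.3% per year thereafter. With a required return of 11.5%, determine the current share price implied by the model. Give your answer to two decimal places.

Three-stage DDM. Project D₁…D_6; terminal Gordon value at t=6 with g = 0.013; discount at r = 0.115.
D_1 = 4.2825
D_2 = 4.8906
D_3 = 5.5851
D_4 = 6.3782
D_5 = 7.1244
D_6 = 7.9580
TV_6 = 8.0614/(0.115−0.013) = 79.0335
P₀ = Σ Dₜ/(1+r)ᵗ + TV_6/(1+r)^6 = 65.3361

CHF 65.34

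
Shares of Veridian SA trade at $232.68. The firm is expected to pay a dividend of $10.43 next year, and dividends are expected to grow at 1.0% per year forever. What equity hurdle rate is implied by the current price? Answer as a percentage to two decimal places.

5.48%

Rearranging the constant-growth DDM: r = D₁/P₀ + g.
r = 10.4300 / 232.68 + 0.01 = 0.04483 + 0.01 = 0.05483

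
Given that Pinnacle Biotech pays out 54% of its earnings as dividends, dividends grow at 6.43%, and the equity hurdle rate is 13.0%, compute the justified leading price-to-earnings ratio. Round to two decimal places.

Justified leading P/E = b/(r−g) = 0.54/(0.13−0.0643) = 8.2192

8.22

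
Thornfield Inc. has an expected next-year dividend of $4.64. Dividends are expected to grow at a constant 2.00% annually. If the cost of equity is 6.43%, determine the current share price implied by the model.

Gordon growth model: P₀ = D₁/(r − g), with D₁ = 4.64 given directly.
P₀ = 4.6400 / (0.0643 − 0.02) = 4.6400 / 0.0443 = 104.7404

$104.74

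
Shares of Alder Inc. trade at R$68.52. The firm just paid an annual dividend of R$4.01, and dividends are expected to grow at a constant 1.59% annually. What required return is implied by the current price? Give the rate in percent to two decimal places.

Rearranging the constant-growth DDM: r = D₁/P₀ + g.
D₁ = 4.01 × (1 + 0.0159) = 4.0738.
r = 4.0738 / 68.52 + 0.0159 = 0.05945 + 0.0159 = 0.07535

7.54%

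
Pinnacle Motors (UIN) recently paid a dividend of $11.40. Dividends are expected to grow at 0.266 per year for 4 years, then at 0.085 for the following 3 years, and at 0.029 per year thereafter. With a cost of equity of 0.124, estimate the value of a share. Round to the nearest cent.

Three-stage DDM. Project D₁…D_7; terminal Gordon value at t=7 with g = 0.029; discount at r = 0.124.
D_1 = 14.4324
D_2 = 18.2714
D_3 = 23.1316
D_4 = 29.2846
D_5 = 31.7738
D_6 = 34.4746
D_7 = 37.4049
TV_7 = 38.4897/(0.124−0.029) = 405.1545
P₀ = Σ Dₜ/(1+r)ᵗ + TV_7/(1+r)^7 = 292.0039

$292.00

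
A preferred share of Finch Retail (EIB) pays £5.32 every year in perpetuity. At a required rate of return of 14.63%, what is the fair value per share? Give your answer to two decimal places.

£36.36

Zero-growth DDM (perpetuity): P₀ = D/r = 5.32 / 0.1463 = 36.3636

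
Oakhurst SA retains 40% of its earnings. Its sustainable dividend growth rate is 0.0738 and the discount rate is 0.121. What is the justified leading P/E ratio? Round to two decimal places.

12.71

Payout ratio b = 1 − 0.40 = 0.60.
Justified leading P/E = b/(r−g) = 0.60/(0.121−0.0738) = 12.7119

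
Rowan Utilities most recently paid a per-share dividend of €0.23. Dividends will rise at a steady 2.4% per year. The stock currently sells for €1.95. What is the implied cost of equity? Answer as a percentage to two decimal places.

14.48%

Rearranging the constant-growth DDM: r = D₁/P₀ + g.
D₁ = 0.23 × (1 + 0.024) = 0.2355.
r = 0.2355 / 1.95 + 0.024 = 0.12078 + 0.024 = 0.14478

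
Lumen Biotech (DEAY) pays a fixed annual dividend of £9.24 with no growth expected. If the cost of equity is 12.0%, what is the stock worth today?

£77.00

Zero-growth DDM (perpetuity): P₀ = D/r = 9.24 / 0.12 = 77.0000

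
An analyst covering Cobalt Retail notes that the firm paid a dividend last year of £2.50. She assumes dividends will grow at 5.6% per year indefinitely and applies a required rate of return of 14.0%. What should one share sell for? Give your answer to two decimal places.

Gordon growth model: P₀ = D₁/(r − g). D₁ = 2.50 × (1 + 0.056) = 2.6400.
P₀ = 2.6400 / (0.14 − 0.056) = 2.6400 / 0.084 = 31.4286

£31.43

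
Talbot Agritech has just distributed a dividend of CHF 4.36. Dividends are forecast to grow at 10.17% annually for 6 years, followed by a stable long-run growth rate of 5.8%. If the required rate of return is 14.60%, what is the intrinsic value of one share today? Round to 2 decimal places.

CHF 64.22

Two-stage DDM. Project D₁…D_6 at 0.1017, terminal growth 0.058, discount at r = 0.146.
D_1 = 4.8034
D_2 = 5.2919
D_3 = 5.8301
D_4 = 6.4230
D_5 = 7.0763
D_6 = 7.7959
Terminal value at t=6: TV = D_7/(r−g) = 8.2481/(0.146−0.058) = 93.7280
P₀ = 4.8034/(1+0.146)^1 + 5.2919/(1+0.146)^2 + 5.8301/(1+0.146)^3 + 6.4230/(1+0.146)^4 + 7.0763/(1+0.146)^5 + 7.7959/(1+0.146)^6 + 93.7280/(1+0.146)^6 = 64.2173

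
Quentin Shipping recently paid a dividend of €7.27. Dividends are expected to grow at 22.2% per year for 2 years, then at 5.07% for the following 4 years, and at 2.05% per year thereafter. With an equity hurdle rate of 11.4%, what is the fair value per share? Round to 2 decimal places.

€122.58

Three-stage DDM. Project D₁…D_6; terminal Gordon value at t=6 with g = 0.0205; discount at r = 0.114.
D_1 = 8.8839
D_2 = 10.8562
D_3 = 11.4066
D_4 = 11.9849
D_5 = 12.5925
D_6 = 13.2310
TV_6 = 13.5022/(0.114−0.0205) = 144.4086
P₀ = Σ Dₜ/(1+r)ᵗ + TV_6/(1+r)^6 = 122.5766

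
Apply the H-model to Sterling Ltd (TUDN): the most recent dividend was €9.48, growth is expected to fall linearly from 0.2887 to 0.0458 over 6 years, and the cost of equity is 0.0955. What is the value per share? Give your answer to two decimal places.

H-model: P₀ = D₀[(1+g_L) + H(g_S−g_L)]/(r−g_L), with H = 6/2 = 3.
P₀ = 9.48 × [(1+0.0458) + 3×(0.2887−0.0458)] / (0.0955−0.0458)
   = 9.48 × 1.7745 / 0.0497 = 338.4761

€338.48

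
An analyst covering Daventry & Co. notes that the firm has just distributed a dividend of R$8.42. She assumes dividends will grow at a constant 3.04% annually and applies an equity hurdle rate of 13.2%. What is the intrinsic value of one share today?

Gordon growth model: P₀ = D₁/(r − g). D₁ = 8.42 × (1 + 0.0304) = 8.6760.
P₀ = 8.6760 / (0.132 − 0.0304) = 8.6760 / 0.1016 = 85.3934

R$85.39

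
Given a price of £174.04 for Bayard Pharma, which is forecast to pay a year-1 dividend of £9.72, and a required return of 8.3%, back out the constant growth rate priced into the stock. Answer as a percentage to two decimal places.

2.72%

From P₀ = D₁/(r − g), the implied growth is g = r − D₁/P₀.
g = 0.083 − 9.72/174.04 = 0.083 − 0.05585 = 0.02715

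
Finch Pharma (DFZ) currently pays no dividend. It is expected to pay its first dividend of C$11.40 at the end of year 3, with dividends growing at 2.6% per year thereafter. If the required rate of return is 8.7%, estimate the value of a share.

C$158.17

Deferred-dividend DDM. At t=2 the remaining stream is a growing perpetuity with first payment D_3 = 11.40.
V_2 = D_3/(r−g) = 11.40/(0.087−0.026) = 186.8852
P₀ = V_2/(1+r)^2 = 186.8852/(1+0.087)^2 = 158.1670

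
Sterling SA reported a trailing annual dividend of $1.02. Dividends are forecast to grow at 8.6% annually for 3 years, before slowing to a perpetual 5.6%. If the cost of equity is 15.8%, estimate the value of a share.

$11.41

Two-stage DDM. Project D₁…D_3 at 0.086, terminal growth 0.056, discount at r = 0.158.
D_1 = 1.1077
D_2 = 1.2030
D_3 = 1.3064
Terminal value at t=3: TV = D_4/(r−g) = 1.3796/(0.158−0.056) = 13.5255
P₀ = 1.1077/(1+0.158)^1 + 1.2030/(1+0.158)^2 + 1.3064/(1+0.158)^3 + 13.5255/(1+0.158)^3 = 11.4052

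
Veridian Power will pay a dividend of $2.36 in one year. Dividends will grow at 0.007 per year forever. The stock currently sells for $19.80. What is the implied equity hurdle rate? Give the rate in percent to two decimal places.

Rearranging the constant-growth DDM: r = D₁/P₀ + g.
r = 2.3600 / 19.80 + 0.007 = 0.11919 + 0.007 = 0.12619

12.62%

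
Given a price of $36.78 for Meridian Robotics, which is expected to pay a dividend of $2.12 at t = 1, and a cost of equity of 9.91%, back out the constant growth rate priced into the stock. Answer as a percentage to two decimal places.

From P₀ = D₁/(r − g), the implied growth is g = r − D₁/P₀.
g = 0.0991 − 2.12/36.78 = 0.0991 − 0.05764 = 0.04146

4.15%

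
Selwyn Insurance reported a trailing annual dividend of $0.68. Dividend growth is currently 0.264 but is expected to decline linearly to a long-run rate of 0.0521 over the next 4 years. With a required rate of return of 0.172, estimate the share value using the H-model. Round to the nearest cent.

H-model: P₀ = D₀[(1+g_L) + H(g_S−g_L)]/(r−g_L), with H = 4/2 = 2.
P₀ = 0.68 × [(1+0.0521) + 2×(0.264−0.0521)] / (0.172−0.0521)
   = 0.68 × 1.4759 / 0.1199 = 8.3704

$8.37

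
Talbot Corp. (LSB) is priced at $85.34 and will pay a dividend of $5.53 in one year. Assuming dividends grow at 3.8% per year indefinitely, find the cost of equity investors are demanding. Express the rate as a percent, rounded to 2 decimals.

Rearranging the constant-growth DDM: r = D₁/P₀ + g.
r = 5.5300 / 85.34 + 0.038 = 0.06480 + 0.038 = 0.10280

10.28%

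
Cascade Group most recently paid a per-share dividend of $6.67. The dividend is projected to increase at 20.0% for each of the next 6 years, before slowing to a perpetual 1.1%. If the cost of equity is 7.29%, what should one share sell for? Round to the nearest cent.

Two-stage DDM. Project D₁…D_6 at 0.2, terminal growth 0.011, discount at r = 0.0729.
D_1 = 8.0040
D_2 = 9.6048
D_3 = 11.5258
D_4 = 13.8309
D_5 = 16.5971
D_6 = 19.9165
Terminal value at t=6: TV = D_7/(r−g) = 20.1356/(0.0729−0.011) = 325.2923
P₀ = 8.0040/(1+0.0729)^1 + 9.6048/(1+0.0729)^2 + 11.5258/(1+0.0729)^3 + 13.8309/(1+0.0729)^4 + 16.5971/(1+0.0729)^5 + 19.9165/(1+0.0729)^6 + 325.2923/(1+0.0729)^6 = 273.5706

$273.57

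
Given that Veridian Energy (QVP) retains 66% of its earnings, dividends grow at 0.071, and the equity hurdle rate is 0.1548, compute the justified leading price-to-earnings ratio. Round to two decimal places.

Payout ratio b = 1 − 0.66 = 0.34.
Justified leading P/E = b/(r−g) = 0.34/(0.1548−0.071) = 4.0573

4.06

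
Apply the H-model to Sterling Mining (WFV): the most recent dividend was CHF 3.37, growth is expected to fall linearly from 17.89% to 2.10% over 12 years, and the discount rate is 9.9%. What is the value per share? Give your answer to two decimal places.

H-model: P₀ = D₀[(1+g_L) + H(g_S−g_L)]/(r−g_L), with H = 12/2 = 6.
P₀ = 3.37 × [(1+0.021) + 6×(0.1789−0.021)] / (0.099−0.021)
   = 3.37 × 1.9684 / 0.078 = 85.0450

CHF 85.04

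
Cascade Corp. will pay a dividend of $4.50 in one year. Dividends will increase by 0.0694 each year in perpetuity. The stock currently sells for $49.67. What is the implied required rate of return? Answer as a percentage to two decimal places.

Rearranging the constant-growth DDM: r = D₁/P₀ + g.
r = 4.5000 / 49.67 + 0.0694 = 0.09060 + 0.0694 = 0.16000

16.00%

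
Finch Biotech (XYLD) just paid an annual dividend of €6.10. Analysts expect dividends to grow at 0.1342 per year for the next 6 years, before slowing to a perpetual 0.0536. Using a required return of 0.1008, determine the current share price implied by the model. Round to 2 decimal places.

Two-stage DDM. Project D₁…D_6 at 0.1342, terminal growth 0.0536, discount at r = 0.1008.
D_1 = 6.9186
D_2 = 7.8471
D_3 = 8.9002
D_4 = 10.0946
D_5 = 11.4493
D_6 = 12.9858
Terminal value at t=6: TV = D_7/(r−g) = 13.6818/(0.1008−0.0536) = 289.8688
P₀ = 6.9186/(1+0.1008)^1 + 7.8471/(1+0.1008)^2 + 8.9002/(1+0.1008)^3 + 10.0946/(1+0.1008)^4 + 11.4493/(1+0.1008)^5 + 12.9858/(1+0.1008)^6 + 289.8688/(1+0.1008)^6 = 203.6006

€203.60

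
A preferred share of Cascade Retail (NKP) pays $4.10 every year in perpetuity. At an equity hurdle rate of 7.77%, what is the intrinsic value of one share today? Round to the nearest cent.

$52.77

Zero-growth DDM (perpetuity): P₀ = D/r = 4.10 / 0.0777 = 52.7671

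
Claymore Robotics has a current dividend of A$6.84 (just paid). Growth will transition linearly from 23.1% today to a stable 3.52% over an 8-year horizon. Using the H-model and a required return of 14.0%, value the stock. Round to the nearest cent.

A$118.68

H-model: P₀ = D₀[(1+g_L) + H(g_S−g_L)]/(r−g_L), with H = 8/2 = 4.
P₀ = 6.84 × [(1+0.0352) + 4×(0.231−0.0352)] / (0.14−0.0352)
   = 6.84 × 1.8184 / 0.1048 = 118.6818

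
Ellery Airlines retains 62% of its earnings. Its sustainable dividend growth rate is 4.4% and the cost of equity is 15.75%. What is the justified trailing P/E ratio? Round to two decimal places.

3.50

Payout ratio b = 1 − 0.62 = 0.38.
Justified trailing P/E = b(1+g)/(r−g) = 0.38×(1+0.044)/(0.1575−0.044) = 3.4953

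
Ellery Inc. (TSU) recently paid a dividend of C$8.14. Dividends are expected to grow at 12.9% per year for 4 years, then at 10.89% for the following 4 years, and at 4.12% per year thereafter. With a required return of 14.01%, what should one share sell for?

Three-stage DDM. Project D₁…D_8; terminal Gordon value at t=8 with g = 0.0412; discount at r = 0.1401.
D_1 = 9.1901
D_2 = 10.3756
D_3 = 11.7140
D_4 = 13.2251
D_5 = 14.6654
D_6 = 16.2624
D_7 = 18.0334
D_8 = 19.9972
TV_8 = 20.8211/(0.1401−0.0412) = 210.5269
P₀ = Σ Dₜ/(1+r)ᵗ + TV_8/(1+r)^8 = 134.7516

C$134.75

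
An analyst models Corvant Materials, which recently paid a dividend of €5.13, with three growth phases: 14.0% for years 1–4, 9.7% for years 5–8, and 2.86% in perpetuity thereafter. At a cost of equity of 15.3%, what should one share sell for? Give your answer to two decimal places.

€70.51

Three-stage DDM. Project D₁…D_8; terminal Gordon value at t=8 with g = 0.0286; discount at r = 0.153.
D_1 = 5.8482
D_2 = 6.6669
D_3 = 7.6003
D_4 = 8.6644
D_5 = 9.5048
D_6 = 10.4268
D_7 = 11.4382
D_8 = 12.5477
TV_8 = 12.9065/(0.153−0.0286) = 103.7503
P₀ = Σ Dₜ/(1+r)ᵗ + TV_8/(1+r)^8 = 70.5065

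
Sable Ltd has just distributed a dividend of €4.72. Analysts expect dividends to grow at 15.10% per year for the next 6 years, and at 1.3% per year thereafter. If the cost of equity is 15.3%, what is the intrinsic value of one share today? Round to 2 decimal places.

€61.95

Two-stage DDM. Project D₁…D_6 at 0.151, terminal growth 0.013, discount at r = 0.153.
D_1 = 5.4327
D_2 = 6.2531
D_3 = 7.1973
D_4 = 8.2841
D_5 = 9.5350
D_6 = 10.9747
Terminal value at t=6: TV = D_7/(r−g) = 11.1174/(0.153−0.013) = 79.4100
P₀ = 5.4327/(1+0.153)^1 + 6.2531/(1+0.153)^2 + 7.1973/(1+0.153)^3 + 8.2841/(1+0.153)^4 + 9.5350/(1+0.153)^5 + 10.9747/(1+0.153)^6 + 79.4100/(1+0.153)^6 = 61.9472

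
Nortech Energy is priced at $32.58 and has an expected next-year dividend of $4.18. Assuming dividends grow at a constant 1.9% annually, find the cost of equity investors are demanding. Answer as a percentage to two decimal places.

14.73%

Rearranging the constant-growth DDM: r = D₁/P₀ + g.
r = 4.1800 / 32.58 + 0.019 = 0.12830 + 0.019 = 0.14730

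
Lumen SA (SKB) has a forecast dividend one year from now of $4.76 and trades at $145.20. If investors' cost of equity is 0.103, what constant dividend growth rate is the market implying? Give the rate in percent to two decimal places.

7.02%

From P₀ = D₁/(r − g), the implied growth is g = r − D₁/P₀.
g = 0.103 − 4.76/145.20 = 0.103 − 0.03278 = 0.07022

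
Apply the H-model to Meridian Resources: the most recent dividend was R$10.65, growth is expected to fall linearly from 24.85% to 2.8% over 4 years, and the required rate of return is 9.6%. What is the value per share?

H-model: P₀ = D₀[(1+g_L) + H(g_S−g_L)]/(r−g_L), with H = 4/2 = 2.
P₀ = 10.65 × [(1+0.028) + 2×(0.2485−0.028)] / (0.096−0.028)
   = 10.65 × 1.4690 / 0.068 = 230.0713

R$230.07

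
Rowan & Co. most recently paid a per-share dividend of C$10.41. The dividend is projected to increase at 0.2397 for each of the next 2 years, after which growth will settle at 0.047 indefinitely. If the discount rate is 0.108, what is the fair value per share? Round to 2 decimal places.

C$248.36

Two-stage DDM. Project D₁…D_2 at 0.2397, terminal growth 0.047, discount at r = 0.108.
D_1 = 12.9053
D_2 = 15.9987
Terminal value at t=2: TV = D_3/(r−g) = 16.7506/(0.108−0.047) = 274.6002
P₀ = 12.9053/(1+0.108)^1 + 15.9987/(1+0.108)^2 + 274.6002/(1+0.108)^2 = 248.3561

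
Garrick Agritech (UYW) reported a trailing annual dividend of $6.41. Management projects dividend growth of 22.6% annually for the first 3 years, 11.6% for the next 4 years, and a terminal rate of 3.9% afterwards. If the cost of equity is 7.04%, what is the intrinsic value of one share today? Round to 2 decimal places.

$444.76

Three-stage DDM. Project D₁…D_7; terminal Gordon value at t=7 with g = 0.039; discount at r = 0.0704.
D_1 = 7.8587
D_2 = 9.6347
D_3 = 11.8122
D_4 = 13.1824
D_5 = 14.7115
D_6 = 16.4181
D_7 = 18.3226
TV_7 = 19.0371/(0.0704−0.039) = 606.2784
P₀ = Σ Dₜ/(1+r)ᵗ + TV_7/(1+r)^7 = 444.7629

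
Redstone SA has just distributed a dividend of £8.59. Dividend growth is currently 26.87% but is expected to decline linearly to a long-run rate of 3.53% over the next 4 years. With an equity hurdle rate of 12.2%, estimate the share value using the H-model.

H-model: P₀ = D₀[(1+g_L) + H(g_S−g_L)]/(r−g_L), with H = 4/2 = 2.
P₀ = 8.59 × [(1+0.0353) + 2×(0.2687−0.0353)] / (0.122−0.0353)
   = 8.59 × 1.5021 / 0.0867 = 148.8240

£148.82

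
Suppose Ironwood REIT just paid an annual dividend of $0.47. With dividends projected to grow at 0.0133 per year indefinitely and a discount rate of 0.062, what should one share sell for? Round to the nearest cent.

Gordon growth model: P₀ = D₁/(r − g). D₁ = 0.47 × (1 + 0.0133) = 0.4763.
P₀ = 0.4763 / (0.062 − 0.0133) = 0.4763 / 0.0487 = 9.7793

$9.78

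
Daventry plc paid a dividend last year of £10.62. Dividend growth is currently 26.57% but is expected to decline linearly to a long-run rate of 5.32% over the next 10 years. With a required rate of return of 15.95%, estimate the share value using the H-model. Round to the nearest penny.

H-model: P₀ = D₀[(1+g_L) + H(g_S−g_L)]/(r−g_L), with H = 10/2 = 5.
P₀ = 10.62 × [(1+0.0532) + 5×(0.2657−0.0532)] / (0.1595−0.0532)
   = 10.62 × 2.1157 / 0.1063 = 211.3710

£211.37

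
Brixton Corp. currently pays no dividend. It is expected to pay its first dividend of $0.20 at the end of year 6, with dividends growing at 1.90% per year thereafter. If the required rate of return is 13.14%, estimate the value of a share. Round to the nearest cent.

$0.96

Deferred-dividend DDM. At t=5 the remaining stream is a growing perpetuity with first payment D_6 = 0.20.
V_5 = D_6/(r−g) = 0.20/(0.1314−0.019) = 1.7794
P₀ = V_5/(1+r)^5 = 1.7794/(1+0.1314)^5 = 0.9598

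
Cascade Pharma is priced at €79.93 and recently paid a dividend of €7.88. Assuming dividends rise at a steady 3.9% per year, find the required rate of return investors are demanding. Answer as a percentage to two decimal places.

14.14%

Rearranging the constant-growth DDM: r = D₁/P₀ + g.
D₁ = 7.88 × (1 + 0.039) = 8.1873.
r = 8.1873 / 79.93 + 0.039 = 0.10243 + 0.039 = 0.14143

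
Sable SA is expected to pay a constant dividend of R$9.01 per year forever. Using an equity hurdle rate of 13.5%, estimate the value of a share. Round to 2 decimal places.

R$66.74

Zero-growth DDM (perpetuity): P₀ = D/r = 9.01 / 0.135 = 66.7407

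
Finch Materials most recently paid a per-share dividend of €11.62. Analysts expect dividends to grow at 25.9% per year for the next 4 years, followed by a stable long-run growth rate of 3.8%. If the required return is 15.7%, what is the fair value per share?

Two-stage DDM. Project D₁…D_4 at 0.259, terminal growth 0.038, discount at r = 0.157.
D_1 = 14.6296
D_2 = 18.4186
D_3 = 23.1891
D_4 = 29.1950
Terminal value at t=4: TV = D_5/(r−g) = 30.3044/(0.157−0.038) = 254.6592
P₀ = 14.6296/(1+0.157)^1 + 18.4186/(1+0.157)^2 + 23.1891/(1+0.157)^3 + 29.1950/(1+0.157)^4 + 254.6592/(1+0.157)^4 = 199.7781

€199.78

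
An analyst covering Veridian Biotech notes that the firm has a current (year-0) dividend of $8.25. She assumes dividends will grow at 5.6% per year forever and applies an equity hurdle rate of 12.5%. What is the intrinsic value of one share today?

$126.26

Gordon growth model: P₀ = D₁/(r − g). D₁ = 8.25 × (1 + 0.056) = 8.7120.
P₀ = 8.7120 / (0.125 − 0.056) = 8.7120 / 0.069 = 126.2609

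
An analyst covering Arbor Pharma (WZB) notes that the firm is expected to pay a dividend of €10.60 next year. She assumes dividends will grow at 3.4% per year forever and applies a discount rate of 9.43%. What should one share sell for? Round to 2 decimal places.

€175.79

Gordon growth model: P₀ = D₁/(r − g), with D₁ = 10.60 given directly.
P₀ = 10.6000 / (0.0943 − 0.034) = 10.6000 / 0.0603 = 175.7877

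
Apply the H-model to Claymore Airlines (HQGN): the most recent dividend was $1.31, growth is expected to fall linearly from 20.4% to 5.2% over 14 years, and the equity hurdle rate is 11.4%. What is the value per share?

$44.71

H-model: P₀ = D₀[(1+g_L) + H(g_S−g_L)]/(r−g_L), with H = 14/2 = 7.
P₀ = 1.31 × [(1+0.052) + 7×(0.204−0.052)] / (0.114−0.052)
   = 1.31 × 2.1160 / 0.062 = 44.7090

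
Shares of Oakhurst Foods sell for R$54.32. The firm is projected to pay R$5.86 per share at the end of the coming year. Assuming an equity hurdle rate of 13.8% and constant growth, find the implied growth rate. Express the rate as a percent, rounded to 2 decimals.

From P₀ = D₁/(r − g), the implied growth is g = r − D₁/P₀.
g = 0.138 − 5.86/54.32 = 0.138 − 0.10788 = 0.03012

3.01%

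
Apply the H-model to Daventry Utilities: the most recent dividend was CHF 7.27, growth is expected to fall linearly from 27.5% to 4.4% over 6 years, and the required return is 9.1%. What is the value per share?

H-model: P₀ = D₀[(1+g_L) + H(g_S−g_L)]/(r−g_L), with H = 6/2 = 3.
P₀ = 7.27 × [(1+0.044) + 3×(0.275−0.044)] / (0.091−0.044)
   = 7.27 × 1.7370 / 0.047 = 268.6806

CHF 268.68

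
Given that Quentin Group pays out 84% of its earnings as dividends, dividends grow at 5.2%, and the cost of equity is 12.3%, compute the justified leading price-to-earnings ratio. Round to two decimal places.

11.83

Justified leading P/E = b/(r−g) = 0.84/(0.123−0.052) = 11.8310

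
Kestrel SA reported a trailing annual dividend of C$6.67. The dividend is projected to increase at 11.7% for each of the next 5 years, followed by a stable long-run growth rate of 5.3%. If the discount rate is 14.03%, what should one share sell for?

Two-stage DDM. Project D₁…D_5 at 0.117, terminal growth 0.053, discount at r = 0.1403.
D_1 = 7.4504
D_2 = 8.3221
D_3 = 9.2958
D_4 = 10.3834
D_5 = 11.5982
Terminal value at t=5: TV = D_6/(r−g) = 12.2129/(0.1403−0.053) = 139.8962
P₀ = 7.4504/(1+0.1403)^1 + 8.3221/(1+0.1403)^2 + 9.2958/(1+0.1403)^3 + 10.3834/(1+0.1403)^4 + 11.5982/(1+0.1403)^5 + 139.8962/(1+0.1403)^5 = 103.9227

C$103.92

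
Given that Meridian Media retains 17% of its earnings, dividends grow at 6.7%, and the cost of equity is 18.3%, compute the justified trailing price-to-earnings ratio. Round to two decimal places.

7.63

Payout ratio b = 1 − 0.17 = 0.83.
Justified trailing P/E = b(1+g)/(r−g) = 0.83×(1+0.067)/(0.183−0.067) = 7.6346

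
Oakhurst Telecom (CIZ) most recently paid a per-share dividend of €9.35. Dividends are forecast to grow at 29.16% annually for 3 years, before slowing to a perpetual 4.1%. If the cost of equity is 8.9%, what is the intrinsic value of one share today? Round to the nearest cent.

€378.16

Two-stage DDM. Project D₁…D_3 at 0.2916, terminal growth 0.041, discount at r = 0.089.
D_1 = 12.0765
D_2 = 15.5980
D_3 = 20.1463
Terminal value at t=3: TV = D_4/(r−g) = 20.9723/(0.089−0.041) = 436.9233
P₀ = 12.0765/(1+0.089)^1 + 15.5980/(1+0.089)^2 + 20.1463/(1+0.089)^3 + 436.9233/(1+0.089)^3 = 378.1569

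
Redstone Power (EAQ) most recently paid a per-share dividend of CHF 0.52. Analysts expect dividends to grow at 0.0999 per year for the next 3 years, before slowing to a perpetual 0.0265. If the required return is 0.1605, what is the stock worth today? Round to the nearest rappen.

Two-stage DDM. Project D₁…D_3 at 0.0999, terminal growth 0.0265, discount at r = 0.1605.
D_1 = 0.5719
D_2 = 0.6291
D_3 = 0.6919
Terminal value at t=3: TV = D_4/(r−g) = 0.7103/(0.1605−0.0265) = 5.3005
P₀ = 0.5719/(1+0.1605)^1 + 0.6291/(1+0.1605)^2 + 0.6919/(1+0.1605)^3 + 5.3005/(1+0.1605)^3 = 4.7941

CHF 4.79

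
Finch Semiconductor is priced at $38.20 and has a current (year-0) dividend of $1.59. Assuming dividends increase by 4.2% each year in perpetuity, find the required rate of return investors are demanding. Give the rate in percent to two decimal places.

8.54%

Rearranging the constant-growth DDM: r = D₁/P₀ + g.
D₁ = 1.59 × (1 + 0.042) = 1.6568.
r = 1.6568 / 38.20 + 0.042 = 0.04337 + 0.042 = 0.08537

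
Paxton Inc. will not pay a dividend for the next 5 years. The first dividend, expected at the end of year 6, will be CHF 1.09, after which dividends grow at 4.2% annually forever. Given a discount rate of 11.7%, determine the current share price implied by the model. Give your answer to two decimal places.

CHF 8.36

Deferred-dividend DDM. At t=5 the remaining stream is a growing perpetuity with first payment D_6 = 1.09.
V_5 = D_6/(r−g) = 1.09/(0.117−0.042) = 14.5333
P₀ = V_5/(1+r)^5 = 14.5333/(1+0.117)^5 = 8.3579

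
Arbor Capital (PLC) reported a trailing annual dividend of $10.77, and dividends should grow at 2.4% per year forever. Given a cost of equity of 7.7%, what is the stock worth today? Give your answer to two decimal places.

Gordon growth model: P₀ = D₁/(r − g). D₁ = 10.77 × (1 + 0.024) = 11.0285.
P₀ = 11.0285 / (0.077 − 0.024) = 11.0285 / 0.053 = 208.0845

$208.08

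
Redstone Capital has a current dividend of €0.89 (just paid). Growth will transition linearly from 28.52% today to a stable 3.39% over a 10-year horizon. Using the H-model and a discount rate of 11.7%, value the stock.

€24.53

H-model: P₀ = D₀[(1+g_L) + H(g_S−g_L)]/(r−g_L), with H = 10/2 = 5.
P₀ = 0.89 × [(1+0.0339) + 5×(0.2852−0.0339)] / (0.117−0.0339)
   = 0.89 × 2.2904 / 0.0831 = 24.5302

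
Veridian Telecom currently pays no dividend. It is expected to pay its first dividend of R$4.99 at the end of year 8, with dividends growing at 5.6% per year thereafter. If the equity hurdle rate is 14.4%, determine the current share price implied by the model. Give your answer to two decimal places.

Deferred-dividend DDM. At t=7 the remaining stream is a growing perpetuity with first payment D_8 = 4.99.
V_7 = D_8/(r−g) = 4.99/(0.144−0.056) = 56.7045
P₀ = V_7/(1+r)^7 = 56.7045/(1+0.144)^7 = 22.1124

R$22.11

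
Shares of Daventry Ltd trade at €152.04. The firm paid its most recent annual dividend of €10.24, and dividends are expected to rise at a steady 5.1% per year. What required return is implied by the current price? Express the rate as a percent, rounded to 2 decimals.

12.18%

Rearranging the constant-growth DDM: r = D₁/P₀ + g.
D₁ = 10.24 × (1 + 0.051) = 10.7622.
r = 10.7622 / 152.04 + 0.051 = 0.07079 + 0.051 = 0.12179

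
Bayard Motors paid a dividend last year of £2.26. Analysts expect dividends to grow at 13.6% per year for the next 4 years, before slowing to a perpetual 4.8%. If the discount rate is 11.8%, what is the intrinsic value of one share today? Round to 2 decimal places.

£45.48

Two-stage DDM. Project D₁…D_4 at 0.136, terminal growth 0.048, discount at r = 0.118.
D_1 = 2.5674
D_2 = 2.9165
D_3 = 3.3132
D_4 = 3.7638
Terminal value at t=4: TV = D_5/(r−g) = 3.9444/(0.118−0.048) = 56.3488
P₀ = 2.5674/(1+0.118)^1 + 2.9165/(1+0.118)^2 + 3.3132/(1+0.118)^3 + 3.7638/(1+0.118)^4 + 56.3488/(1+0.118)^4 = 45.4774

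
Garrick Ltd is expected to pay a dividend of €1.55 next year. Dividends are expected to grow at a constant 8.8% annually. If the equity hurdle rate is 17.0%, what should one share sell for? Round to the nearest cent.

€18.90

Gordon growth model: P₀ = D₁/(r − g), with D₁ = 1.55 given directly.
P₀ = 1.5500 / (0.17 − 0.088) = 1.5500 / 0.082 = 18.9024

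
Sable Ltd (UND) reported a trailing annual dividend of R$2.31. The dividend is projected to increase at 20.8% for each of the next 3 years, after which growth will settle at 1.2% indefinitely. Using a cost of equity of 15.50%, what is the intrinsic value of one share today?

R$26.29

Two-stage DDM. Project D₁…D_3 at 0.208, terminal growth 0.012, discount at r = 0.155.
D_1 = 2.7905
D_2 = 3.3709
D_3 = 4.0720
Terminal value at t=3: TV = D_4/(r−g) = 4.1209/(0.155−0.012) = 28.8176
P₀ = 2.7905/(1+0.155)^1 + 3.3709/(1+0.155)^2 + 4.0720/(1+0.155)^3 + 28.8176/(1+0.155)^3 = 26.2887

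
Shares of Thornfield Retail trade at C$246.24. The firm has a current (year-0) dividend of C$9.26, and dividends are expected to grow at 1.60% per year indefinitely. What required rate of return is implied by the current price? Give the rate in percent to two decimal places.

Rearranging the constant-growth DDM: r = D₁/P₀ + g.
D₁ = 9.26 × (1 + 0.016) = 9.4082.
r = 9.4082 / 246.24 + 0.016 = 0.03821 + 0.016 = 0.05421

5.42%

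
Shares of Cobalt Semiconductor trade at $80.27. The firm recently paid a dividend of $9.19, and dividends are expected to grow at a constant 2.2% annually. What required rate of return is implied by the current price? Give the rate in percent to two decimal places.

13.90%

Rearranging the constant-growth DDM: r = D₁/P₀ + g.
D₁ = 9.19 × (1 + 0.022) = 9.3922.
r = 9.3922 / 80.27 + 0.022 = 0.11701 + 0.022 = 0.13901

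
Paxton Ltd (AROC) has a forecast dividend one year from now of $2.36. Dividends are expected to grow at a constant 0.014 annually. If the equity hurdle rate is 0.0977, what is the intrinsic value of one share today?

$28.20

Gordon growth model: P₀ = D₁/(r − g), with D₁ = 2.36 given directly.
P₀ = 2.3600 / (0.0977 − 0.014) = 2.3600 / 0.0837 = 28.1959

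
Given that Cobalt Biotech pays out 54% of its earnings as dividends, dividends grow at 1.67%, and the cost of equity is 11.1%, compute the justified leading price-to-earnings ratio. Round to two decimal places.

Justified leading P/E = b/(r−g) = 0.54/(0.111−0.0167) = 5.7264

5.73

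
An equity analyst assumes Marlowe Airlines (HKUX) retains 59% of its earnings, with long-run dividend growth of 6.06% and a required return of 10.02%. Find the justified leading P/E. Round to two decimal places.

Payout ratio b = 1 − 0.59 = 0.41.
Justified leading P/E = b/(r−g) = 0.41/(0.1002−0.0606) = 10.3535

10.35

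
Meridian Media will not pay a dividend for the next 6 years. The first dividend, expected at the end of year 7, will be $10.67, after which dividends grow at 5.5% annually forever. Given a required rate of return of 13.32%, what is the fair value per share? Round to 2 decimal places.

Deferred-dividend DDM. At t=6 the remaining stream is a growing perpetuity with first payment D_7 = 10.67.
V_6 = D_7/(r−g) = 10.67/(0.1332−0.055) = 136.4450
P₀ = V_6/(1+r)^6 = 136.4450/(1+0.1332)^6 = 64.4345

$64.43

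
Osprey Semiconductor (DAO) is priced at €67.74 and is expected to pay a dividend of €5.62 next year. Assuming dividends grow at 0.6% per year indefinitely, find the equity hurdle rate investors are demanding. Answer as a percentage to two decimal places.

8.90%

Rearranging the constant-growth DDM: r = D₁/P₀ + g.
r = 5.6200 / 67.74 + 0.006 = 0.08296 + 0.006 = 0.08896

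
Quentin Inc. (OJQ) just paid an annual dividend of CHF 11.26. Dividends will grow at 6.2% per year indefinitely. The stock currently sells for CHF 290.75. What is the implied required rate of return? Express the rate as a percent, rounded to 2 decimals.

Rearranging the constant-growth DDM: r = D₁/P₀ + g.
D₁ = 11.26 × (1 + 0.062) = 11.9581.
r = 11.9581 / 290.75 + 0.062 = 0.04113 + 0.062 = 0.10313

10.31%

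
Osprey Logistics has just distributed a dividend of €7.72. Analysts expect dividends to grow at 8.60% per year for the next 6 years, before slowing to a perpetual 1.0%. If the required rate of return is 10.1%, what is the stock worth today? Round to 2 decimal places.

€123.07

Two-stage DDM. Project D₁…D_6 at 0.086, terminal growth 0.01, discount at r = 0.101.
D_1 = 8.3839
D_2 = 9.1049
D_3 = 9.8880
D_4 = 10.7383
D_5 = 11.6618
D_6 = 12.6647
Terminal value at t=6: TV = D_7/(r−g) = 12.7914/(0.101−0.01) = 140.5647
P₀ = 8.3839/(1+0.101)^1 + 9.1049/(1+0.101)^2 + 9.8880/(1+0.101)^3 + 10.7383/(1+0.101)^4 + 11.6618/(1+0.101)^5 + 12.6647/(1+0.101)^6 + 140.5647/(1+0.101)^6 = 123.0744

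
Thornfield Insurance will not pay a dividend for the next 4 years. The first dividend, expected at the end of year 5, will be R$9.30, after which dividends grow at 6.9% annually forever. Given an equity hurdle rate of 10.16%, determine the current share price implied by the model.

Deferred-dividend DDM. At t=4 the remaining stream is a growing perpetuity with first payment D_5 = 9.30.
V_4 = D_5/(r−g) = 9.30/(0.1016−0.069) = 285.2761
P₀ = V_4/(1+r)^4 = 285.2761/(1+0.1016)^4 = 193.7178

R$193.72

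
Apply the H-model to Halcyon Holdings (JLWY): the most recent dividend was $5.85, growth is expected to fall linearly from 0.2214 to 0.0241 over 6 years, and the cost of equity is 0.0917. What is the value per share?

$139.85

H-model: P₀ = D₀[(1+g_L) + H(g_S−g_L)]/(r−g_L), with H = 6/2 = 3.
P₀ = 5.85 × [(1+0.0241) + 3×(0.2214−0.0241)] / (0.0917−0.0241)
   = 5.85 × 1.6160 / 0.0676 = 139.8462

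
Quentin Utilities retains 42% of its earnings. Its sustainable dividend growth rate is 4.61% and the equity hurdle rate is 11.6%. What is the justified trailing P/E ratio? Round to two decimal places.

8.68

Payout ratio b = 1 − 0.42 = 0.58.
Justified trailing P/E = b(1+g)/(r−g) = 0.58×(1+0.0461)/(0.116−0.0461) = 8.6801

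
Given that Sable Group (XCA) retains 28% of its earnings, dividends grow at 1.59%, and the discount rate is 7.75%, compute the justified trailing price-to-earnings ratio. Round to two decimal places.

11.87

Payout ratio b = 1 − 0.28 = 0.72.
Justified trailing P/E = b(1+g)/(r−g) = 0.72×(1+0.0159)/(0.0775−0.0159) = 11.8742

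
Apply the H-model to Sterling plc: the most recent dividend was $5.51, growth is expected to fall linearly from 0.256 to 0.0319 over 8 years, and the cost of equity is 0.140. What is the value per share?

H-model: P₀ = D₀[(1+g_L) + H(g_S−g_L)]/(r−g_L), with H = 8/2 = 4.
P₀ = 5.51 × [(1+0.0319) + 4×(0.256−0.0319)] / (0.14−0.0319)
   = 5.51 × 1.9283 / 0.1081 = 98.2880

$98.29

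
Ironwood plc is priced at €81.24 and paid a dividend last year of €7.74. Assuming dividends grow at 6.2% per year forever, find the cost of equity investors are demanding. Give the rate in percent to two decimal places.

16.32%

Rearranging the constant-growth DDM: r = D₁/P₀ + g.
D₁ = 7.74 × (1 + 0.062) = 8.2199.
r = 8.2199 / 81.24 + 0.062 = 0.10118 + 0.062 = 0.16318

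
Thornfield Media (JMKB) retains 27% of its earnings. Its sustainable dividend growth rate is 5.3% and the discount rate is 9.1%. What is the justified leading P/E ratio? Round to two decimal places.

Payout ratio b = 1 − 0.27 = 0.73.
Justified leading P/E = b/(r−g) = 0.73/(0.091−0.053) = 19.2105

19.21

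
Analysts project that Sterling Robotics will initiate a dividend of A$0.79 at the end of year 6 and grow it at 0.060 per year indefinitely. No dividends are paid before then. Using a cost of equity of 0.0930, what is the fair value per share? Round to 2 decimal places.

Deferred-dividend DDM. At t=5 the remaining stream is a growing perpetuity with first payment D_6 = 0.79.
V_5 = D_6/(r−g) = 0.79/(0.093−0.06) = 23.9394
P₀ = V_5/(1+r)^5 = 23.9394/(1+0.093)^5 = 15.3466

A$15.35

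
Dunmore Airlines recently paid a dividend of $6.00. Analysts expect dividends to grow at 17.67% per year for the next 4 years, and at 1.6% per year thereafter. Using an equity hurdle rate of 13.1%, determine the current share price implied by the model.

$88.63

Two-stage DDM. Project D₁…D_4 at 0.1767, terminal growth 0.016, discount at r = 0.131.
D_1 = 7.0602
D_2 = 8.3077
D_3 = 9.7757
D_4 = 11.5031
Terminal value at t=4: TV = D_5/(r−g) = 11.6871/(0.131−0.016) = 101.6272
P₀ = 7.0602/(1+0.131)^1 + 8.3077/(1+0.131)^2 + 9.7757/(1+0.131)^3 + 11.5031/(1+0.131)^4 + 101.6272/(1+0.131)^4 = 88.6341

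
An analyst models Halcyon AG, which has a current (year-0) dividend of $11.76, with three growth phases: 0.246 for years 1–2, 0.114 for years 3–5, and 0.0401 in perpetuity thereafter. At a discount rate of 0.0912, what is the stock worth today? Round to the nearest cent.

Three-stage DDM. Project D₁…D_5; terminal Gordon value at t=5 with g = 0.0401; discount at r = 0.0912.
D_1 = 14.6530
D_2 = 18.2576
D_3 = 20.3390
D_4 = 22.6576
D_5 = 25.2406
TV_5 = 26.2527/(0.0912−0.0401) = 513.7516
P₀ = Σ Dₜ/(1+r)ᵗ + TV_5/(1+r)^5 = 408.7819

$408.78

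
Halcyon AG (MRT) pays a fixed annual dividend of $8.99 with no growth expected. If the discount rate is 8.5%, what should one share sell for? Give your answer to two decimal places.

$105.76

Zero-growth DDM (perpetuity): P₀ = D/r = 8.99 / 0.085 = 105.7647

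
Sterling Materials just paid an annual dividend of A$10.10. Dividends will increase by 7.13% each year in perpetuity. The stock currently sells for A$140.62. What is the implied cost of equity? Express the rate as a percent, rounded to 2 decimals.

14.82%

Rearranging the constant-growth DDM: r = D₁/P₀ + g.
D₁ = 10.10 × (1 + 0.0713) = 10.8201.
r = 10.8201 / 140.62 + 0.0713 = 0.07695 + 0.0713 = 0.14825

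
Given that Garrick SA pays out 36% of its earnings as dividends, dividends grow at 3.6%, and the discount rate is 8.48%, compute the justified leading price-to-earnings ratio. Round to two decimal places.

7.38

Justified leading P/E = b/(r−g) = 0.36/(0.0848−0.036) = 7.3770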